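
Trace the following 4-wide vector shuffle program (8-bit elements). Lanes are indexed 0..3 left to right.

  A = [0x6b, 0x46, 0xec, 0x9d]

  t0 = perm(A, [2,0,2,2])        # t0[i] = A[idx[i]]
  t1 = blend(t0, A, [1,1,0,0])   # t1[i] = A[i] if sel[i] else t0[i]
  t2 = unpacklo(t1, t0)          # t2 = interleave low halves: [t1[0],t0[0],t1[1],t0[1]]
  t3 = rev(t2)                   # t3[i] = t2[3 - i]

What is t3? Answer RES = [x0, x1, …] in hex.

t0 = [0xec, 0x6b, 0xec, 0xec]
t1 = [0x6b, 0x46, 0xec, 0xec]
t2 = [0x6b, 0xec, 0x46, 0x6b]
t3 = [0x6b, 0x46, 0xec, 0x6b]

RES = [0x6b, 0x46, 0xec, 0x6b]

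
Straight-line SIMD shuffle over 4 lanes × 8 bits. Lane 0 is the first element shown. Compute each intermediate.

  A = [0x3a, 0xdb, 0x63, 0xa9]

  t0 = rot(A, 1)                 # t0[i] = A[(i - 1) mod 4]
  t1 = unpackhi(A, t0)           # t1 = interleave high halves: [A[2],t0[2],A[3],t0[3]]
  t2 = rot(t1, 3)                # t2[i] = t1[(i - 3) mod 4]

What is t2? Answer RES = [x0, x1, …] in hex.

  t0: a9 3a db 63
  t1: 63 db a9 63
  t2: db a9 63 63

RES = [0xdb, 0xa9, 0x63, 0x63]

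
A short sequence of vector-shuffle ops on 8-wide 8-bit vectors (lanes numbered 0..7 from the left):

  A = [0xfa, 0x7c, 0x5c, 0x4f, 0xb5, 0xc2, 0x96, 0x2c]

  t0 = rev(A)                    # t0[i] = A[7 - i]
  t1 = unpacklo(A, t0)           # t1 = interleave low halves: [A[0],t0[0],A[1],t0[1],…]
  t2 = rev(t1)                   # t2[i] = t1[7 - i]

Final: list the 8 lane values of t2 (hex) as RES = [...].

→ t0 |2c|96|c2|b5|4f|5c|7c|fa|
→ t1 |fa|2c|7c|96|5c|c2|4f|b5|
→ t2 |b5|4f|c2|5c|96|7c|2c|fa|

RES = [0xb5, 0x4f, 0xc2, 0x5c, 0x96, 0x7c, 0x2c, 0xfa]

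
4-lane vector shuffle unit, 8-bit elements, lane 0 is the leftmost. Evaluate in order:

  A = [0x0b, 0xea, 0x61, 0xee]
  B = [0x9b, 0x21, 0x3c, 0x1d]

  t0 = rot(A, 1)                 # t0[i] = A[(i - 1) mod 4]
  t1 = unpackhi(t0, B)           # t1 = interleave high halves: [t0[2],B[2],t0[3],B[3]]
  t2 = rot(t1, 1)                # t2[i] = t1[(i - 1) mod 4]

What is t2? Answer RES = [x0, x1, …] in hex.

→ t0 |ee|0b|ea|61|
→ t1 |ea|3c|61|1d|
→ t2 |1d|ea|3c|61|

RES = [ 0x1d  0xea  0x3c  0x61 ]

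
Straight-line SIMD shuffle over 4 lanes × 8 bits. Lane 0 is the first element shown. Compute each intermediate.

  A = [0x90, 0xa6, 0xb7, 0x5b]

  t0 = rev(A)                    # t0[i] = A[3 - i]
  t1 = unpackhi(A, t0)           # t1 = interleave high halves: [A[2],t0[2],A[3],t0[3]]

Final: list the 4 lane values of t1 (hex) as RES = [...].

RES = [ 0xb7  0xa6  0x5b  0x90 ]

t0 = [0x5b, 0xb7, 0xa6, 0x90]
t1 = [0xb7, 0xa6, 0x5b, 0x90]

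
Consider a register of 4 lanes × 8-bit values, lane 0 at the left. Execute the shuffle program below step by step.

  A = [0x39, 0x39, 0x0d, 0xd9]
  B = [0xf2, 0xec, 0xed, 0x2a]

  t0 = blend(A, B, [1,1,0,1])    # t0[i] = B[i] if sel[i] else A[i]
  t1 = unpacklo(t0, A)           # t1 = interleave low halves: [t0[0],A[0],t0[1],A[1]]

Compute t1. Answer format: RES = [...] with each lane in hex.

RES = [ 0xf2  0x39  0xec  0x39 ]

t0 = [0xf2, 0xec, 0x0d, 0x2a]
t1 = [0xf2, 0x39, 0xec, 0x39]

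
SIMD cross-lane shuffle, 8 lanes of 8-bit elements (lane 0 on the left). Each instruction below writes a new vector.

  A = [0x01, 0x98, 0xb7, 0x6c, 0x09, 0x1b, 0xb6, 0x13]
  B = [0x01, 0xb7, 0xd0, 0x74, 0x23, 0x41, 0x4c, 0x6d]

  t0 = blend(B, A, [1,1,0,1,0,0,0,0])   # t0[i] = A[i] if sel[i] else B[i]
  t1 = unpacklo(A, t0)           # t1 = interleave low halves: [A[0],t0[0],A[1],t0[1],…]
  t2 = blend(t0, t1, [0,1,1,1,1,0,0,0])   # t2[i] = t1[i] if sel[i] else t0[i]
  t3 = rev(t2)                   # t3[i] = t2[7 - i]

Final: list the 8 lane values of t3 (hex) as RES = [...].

RES = [ 0x6d  0x4c  0x41  0xb7  0x98  0x98  0x01  0x01 ]

  t0: 01 98 d0 6c 23 41 4c 6d
  t1: 01 01 98 98 b7 d0 6c 6c
  t2: 01 01 98 98 b7 41 4c 6d
  t3: 6d 4c 41 b7 98 98 01 01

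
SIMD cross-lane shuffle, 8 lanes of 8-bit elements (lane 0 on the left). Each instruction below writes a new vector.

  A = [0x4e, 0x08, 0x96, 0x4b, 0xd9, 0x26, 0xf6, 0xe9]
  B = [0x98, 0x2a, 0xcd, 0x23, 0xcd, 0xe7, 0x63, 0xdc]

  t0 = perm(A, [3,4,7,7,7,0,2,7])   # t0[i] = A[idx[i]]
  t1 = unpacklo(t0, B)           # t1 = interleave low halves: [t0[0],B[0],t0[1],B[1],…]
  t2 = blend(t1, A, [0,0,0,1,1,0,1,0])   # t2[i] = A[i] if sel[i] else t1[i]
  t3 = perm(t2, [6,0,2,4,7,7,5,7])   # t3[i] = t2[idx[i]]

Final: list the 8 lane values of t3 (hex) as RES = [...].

t0 = [0x4b, 0xd9, 0xe9, 0xe9, 0xe9, 0x4e, 0x96, 0xe9]
t1 = [0x4b, 0x98, 0xd9, 0x2a, 0xe9, 0xcd, 0xe9, 0x23]
t2 = [0x4b, 0x98, 0xd9, 0x4b, 0xd9, 0xcd, 0xf6, 0x23]
t3 = [0xf6, 0x4b, 0xd9, 0xd9, 0x23, 0x23, 0xcd, 0x23]

RES = [ 0xf6  0x4b  0xd9  0xd9  0x23  0x23  0xcd  0x23 ]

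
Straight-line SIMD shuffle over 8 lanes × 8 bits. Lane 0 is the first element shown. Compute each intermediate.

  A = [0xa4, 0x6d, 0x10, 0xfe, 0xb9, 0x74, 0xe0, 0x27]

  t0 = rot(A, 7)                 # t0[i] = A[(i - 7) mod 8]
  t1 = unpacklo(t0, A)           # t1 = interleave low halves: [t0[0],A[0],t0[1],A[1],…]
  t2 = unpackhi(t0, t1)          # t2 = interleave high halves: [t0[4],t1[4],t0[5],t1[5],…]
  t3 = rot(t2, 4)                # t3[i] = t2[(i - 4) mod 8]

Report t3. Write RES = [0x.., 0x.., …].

  t0: 6d 10 fe b9 74 e0 27 a4
  t1: 6d a4 10 6d fe 10 b9 fe
  t2: 74 fe e0 10 27 b9 a4 fe
  t3: 27 b9 a4 fe 74 fe e0 10

RES = [ 0x27  0xb9  0xa4  0xfe  0x74  0xfe  0xe0  0x10 ]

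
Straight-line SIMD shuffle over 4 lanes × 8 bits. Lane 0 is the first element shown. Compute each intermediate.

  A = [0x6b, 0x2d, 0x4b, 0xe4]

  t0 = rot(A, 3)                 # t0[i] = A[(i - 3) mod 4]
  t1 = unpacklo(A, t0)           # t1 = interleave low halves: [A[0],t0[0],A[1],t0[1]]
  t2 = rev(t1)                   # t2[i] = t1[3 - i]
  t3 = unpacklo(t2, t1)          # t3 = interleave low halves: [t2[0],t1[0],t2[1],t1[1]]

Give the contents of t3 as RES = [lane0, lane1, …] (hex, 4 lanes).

RES = [0x4b, 0x6b, 0x2d, 0x2d]

→ t0 |2d|4b|e4|6b|
→ t1 |6b|2d|2d|4b|
→ t2 |4b|2d|2d|6b|
→ t3 |4b|6b|2d|2d|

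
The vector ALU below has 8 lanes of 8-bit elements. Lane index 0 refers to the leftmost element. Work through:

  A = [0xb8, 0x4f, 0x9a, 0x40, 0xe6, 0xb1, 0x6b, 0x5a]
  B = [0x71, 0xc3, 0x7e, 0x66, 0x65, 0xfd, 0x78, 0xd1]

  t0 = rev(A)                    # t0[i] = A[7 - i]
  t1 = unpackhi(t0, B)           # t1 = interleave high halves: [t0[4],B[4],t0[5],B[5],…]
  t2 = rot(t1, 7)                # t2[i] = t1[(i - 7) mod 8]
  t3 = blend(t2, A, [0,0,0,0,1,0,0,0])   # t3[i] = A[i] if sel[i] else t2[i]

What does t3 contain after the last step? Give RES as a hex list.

RES = [0x65, 0x9a, 0xfd, 0x4f, 0xe6, 0xb8, 0xd1, 0x40]

t0 = [0x5a, 0x6b, 0xb1, 0xe6, 0x40, 0x9a, 0x4f, 0xb8]
t1 = [0x40, 0x65, 0x9a, 0xfd, 0x4f, 0x78, 0xb8, 0xd1]
t2 = [0x65, 0x9a, 0xfd, 0x4f, 0x78, 0xb8, 0xd1, 0x40]
t3 = [0x65, 0x9a, 0xfd, 0x4f, 0xe6, 0xb8, 0xd1, 0x40]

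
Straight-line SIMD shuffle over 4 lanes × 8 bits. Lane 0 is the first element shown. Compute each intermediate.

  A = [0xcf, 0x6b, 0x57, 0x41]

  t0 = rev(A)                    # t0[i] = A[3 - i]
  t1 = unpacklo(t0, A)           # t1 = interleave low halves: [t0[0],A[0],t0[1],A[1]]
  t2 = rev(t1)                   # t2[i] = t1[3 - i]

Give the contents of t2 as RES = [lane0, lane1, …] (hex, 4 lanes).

→ t0 |41|57|6b|cf|
→ t1 |41|cf|57|6b|
→ t2 |6b|57|cf|41|

RES = [ 0x6b  0x57  0xcf  0x41 ]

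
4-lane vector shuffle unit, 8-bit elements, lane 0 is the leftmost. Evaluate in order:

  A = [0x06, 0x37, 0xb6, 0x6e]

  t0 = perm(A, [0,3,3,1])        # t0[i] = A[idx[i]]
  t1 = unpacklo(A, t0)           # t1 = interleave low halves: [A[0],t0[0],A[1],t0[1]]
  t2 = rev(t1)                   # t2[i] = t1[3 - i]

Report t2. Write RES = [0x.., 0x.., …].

  t0: 06 6e 6e 37
  t1: 06 06 37 6e
  t2: 6e 37 06 06

RES = [ 0x6e  0x37  0x06  0x06 ]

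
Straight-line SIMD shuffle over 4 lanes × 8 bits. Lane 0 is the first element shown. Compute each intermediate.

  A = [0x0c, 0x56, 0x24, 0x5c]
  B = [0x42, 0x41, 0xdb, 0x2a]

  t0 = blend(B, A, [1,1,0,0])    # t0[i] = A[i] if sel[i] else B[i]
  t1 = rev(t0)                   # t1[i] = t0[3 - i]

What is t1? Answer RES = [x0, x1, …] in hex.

RES = [ 0x2a  0xdb  0x56  0x0c ]

  t0: 0c 56 db 2a
  t1: 2a db 56 0c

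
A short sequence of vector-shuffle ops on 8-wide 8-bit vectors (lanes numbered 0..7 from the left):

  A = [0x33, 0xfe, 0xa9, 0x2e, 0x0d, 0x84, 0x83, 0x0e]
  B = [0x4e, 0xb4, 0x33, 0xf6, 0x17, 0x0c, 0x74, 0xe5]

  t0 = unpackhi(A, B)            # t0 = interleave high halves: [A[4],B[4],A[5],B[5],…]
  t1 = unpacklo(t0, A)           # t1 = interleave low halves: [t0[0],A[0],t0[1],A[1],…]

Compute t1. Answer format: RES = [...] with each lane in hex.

t0 = [0x0d, 0x17, 0x84, 0x0c, 0x83, 0x74, 0x0e, 0xe5]
t1 = [0x0d, 0x33, 0x17, 0xfe, 0x84, 0xa9, 0x0c, 0x2e]

RES = [ 0x0d  0x33  0x17  0xfe  0x84  0xa9  0x0c  0x2e ]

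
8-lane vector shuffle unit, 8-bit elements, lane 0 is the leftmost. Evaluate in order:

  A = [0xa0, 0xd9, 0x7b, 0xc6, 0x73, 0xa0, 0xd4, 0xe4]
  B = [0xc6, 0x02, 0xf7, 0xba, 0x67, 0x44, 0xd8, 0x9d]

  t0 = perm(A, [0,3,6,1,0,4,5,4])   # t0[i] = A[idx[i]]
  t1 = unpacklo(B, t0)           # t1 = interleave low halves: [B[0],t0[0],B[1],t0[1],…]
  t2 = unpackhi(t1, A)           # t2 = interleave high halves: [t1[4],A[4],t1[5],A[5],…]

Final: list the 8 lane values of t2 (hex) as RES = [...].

→ t0 |a0|c6|d4|d9|a0|73|a0|73|
→ t1 |c6|a0|02|c6|f7|d4|ba|d9|
→ t2 |f7|73|d4|a0|ba|d4|d9|e4|

RES = [ 0xf7  0x73  0xd4  0xa0  0xba  0xd4  0xd9  0xe4 ]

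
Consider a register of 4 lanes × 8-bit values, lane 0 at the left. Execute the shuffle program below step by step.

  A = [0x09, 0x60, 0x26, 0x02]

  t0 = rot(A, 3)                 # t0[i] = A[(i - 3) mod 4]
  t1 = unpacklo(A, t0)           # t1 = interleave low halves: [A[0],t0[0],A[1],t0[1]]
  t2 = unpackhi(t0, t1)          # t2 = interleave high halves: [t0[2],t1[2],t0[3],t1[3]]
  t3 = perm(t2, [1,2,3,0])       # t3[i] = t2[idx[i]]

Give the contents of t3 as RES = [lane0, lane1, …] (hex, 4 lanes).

RES = [ 0x60  0x09  0x26  0x02 ]

t0 = [0x60, 0x26, 0x02, 0x09]
t1 = [0x09, 0x60, 0x60, 0x26]
t2 = [0x02, 0x60, 0x09, 0x26]
t3 = [0x60, 0x09, 0x26, 0x02]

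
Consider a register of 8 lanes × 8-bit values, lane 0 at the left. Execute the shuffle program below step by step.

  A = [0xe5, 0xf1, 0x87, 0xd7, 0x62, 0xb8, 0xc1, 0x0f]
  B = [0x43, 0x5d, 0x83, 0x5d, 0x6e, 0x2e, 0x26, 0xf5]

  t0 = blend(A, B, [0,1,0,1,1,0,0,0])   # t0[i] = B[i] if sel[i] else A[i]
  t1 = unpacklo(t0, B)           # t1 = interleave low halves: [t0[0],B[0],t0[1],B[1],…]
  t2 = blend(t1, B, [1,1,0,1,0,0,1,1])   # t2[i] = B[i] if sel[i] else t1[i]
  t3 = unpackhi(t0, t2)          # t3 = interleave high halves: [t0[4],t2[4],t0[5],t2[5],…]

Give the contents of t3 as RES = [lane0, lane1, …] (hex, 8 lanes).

RES = [0x6e, 0x87, 0xb8, 0x83, 0xc1, 0x26, 0x0f, 0xf5]

  t0: e5 5d 87 5d 6e b8 c1 0f
  t1: e5 43 5d 5d 87 83 5d 5d
  t2: 43 5d 5d 5d 87 83 26 f5
  t3: 6e 87 b8 83 c1 26 0f f5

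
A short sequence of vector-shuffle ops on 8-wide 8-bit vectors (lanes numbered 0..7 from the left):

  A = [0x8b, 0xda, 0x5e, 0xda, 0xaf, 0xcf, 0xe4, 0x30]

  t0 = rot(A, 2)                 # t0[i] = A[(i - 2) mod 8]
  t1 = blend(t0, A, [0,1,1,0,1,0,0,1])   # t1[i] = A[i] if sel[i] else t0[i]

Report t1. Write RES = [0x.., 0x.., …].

t0 = [0xe4, 0x30, 0x8b, 0xda, 0x5e, 0xda, 0xaf, 0xcf]
t1 = [0xe4, 0xda, 0x5e, 0xda, 0xaf, 0xda, 0xaf, 0x30]

RES = [0xe4, 0xda, 0x5e, 0xda, 0xaf, 0xda, 0xaf, 0x30]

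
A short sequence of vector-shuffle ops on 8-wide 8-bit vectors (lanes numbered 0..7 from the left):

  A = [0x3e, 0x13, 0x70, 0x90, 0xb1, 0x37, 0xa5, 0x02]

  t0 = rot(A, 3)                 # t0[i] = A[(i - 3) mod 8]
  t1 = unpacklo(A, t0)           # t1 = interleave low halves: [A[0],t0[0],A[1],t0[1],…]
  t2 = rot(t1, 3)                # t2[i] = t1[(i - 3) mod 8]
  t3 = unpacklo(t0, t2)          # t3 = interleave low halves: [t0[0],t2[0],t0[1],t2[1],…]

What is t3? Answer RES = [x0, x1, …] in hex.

  t0: 37 a5 02 3e 13 70 90 b1
  t1: 3e 37 13 a5 70 02 90 3e
  t2: 02 90 3e 3e 37 13 a5 70
  t3: 37 02 a5 90 02 3e 3e 3e

RES = [ 0x37  0x02  0xa5  0x90  0x02  0x3e  0x3e  0x3e ]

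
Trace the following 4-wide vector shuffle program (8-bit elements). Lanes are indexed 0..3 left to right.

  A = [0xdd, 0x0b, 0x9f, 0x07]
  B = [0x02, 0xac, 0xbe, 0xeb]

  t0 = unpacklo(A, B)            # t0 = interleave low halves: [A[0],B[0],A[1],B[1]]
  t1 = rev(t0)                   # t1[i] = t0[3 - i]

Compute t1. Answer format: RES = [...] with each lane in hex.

RES = [0xac, 0x0b, 0x02, 0xdd]

→ t0 |dd|02|0b|ac|
→ t1 |ac|0b|02|dd|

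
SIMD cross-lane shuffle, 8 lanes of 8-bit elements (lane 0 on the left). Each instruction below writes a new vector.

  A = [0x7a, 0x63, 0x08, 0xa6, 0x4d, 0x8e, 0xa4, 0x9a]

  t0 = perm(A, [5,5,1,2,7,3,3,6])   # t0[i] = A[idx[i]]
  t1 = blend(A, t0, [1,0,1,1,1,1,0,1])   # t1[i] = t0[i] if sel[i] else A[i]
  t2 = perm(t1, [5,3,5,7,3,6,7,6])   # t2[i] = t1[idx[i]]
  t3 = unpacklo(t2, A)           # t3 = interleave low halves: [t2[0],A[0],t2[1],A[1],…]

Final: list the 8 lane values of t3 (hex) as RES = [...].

RES = [0xa6, 0x7a, 0x08, 0x63, 0xa6, 0x08, 0xa4, 0xa6]

→ t0 |8e|8e|63|08|9a|a6|a6|a4|
→ t1 |8e|63|63|08|9a|a6|a4|a4|
→ t2 |a6|08|a6|a4|08|a4|a4|a4|
→ t3 |a6|7a|08|63|a6|08|a4|a6|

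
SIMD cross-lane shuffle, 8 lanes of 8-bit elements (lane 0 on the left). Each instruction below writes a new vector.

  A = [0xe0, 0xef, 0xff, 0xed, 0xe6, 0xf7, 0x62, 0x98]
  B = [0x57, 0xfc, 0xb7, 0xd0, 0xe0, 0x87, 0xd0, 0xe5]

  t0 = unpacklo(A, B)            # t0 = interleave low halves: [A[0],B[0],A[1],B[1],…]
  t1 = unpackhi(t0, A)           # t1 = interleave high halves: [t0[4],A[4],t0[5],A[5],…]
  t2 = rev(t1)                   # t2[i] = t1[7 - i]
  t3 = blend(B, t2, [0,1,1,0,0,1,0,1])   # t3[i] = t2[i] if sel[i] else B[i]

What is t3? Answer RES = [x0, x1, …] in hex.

RES = [ 0x57  0xd0  0x62  0xd0  0xe0  0xb7  0xd0  0xff ]

  t0: e0 57 ef fc ff b7 ed d0
  t1: ff e6 b7 f7 ed 62 d0 98
  t2: 98 d0 62 ed f7 b7 e6 ff
  t3: 57 d0 62 d0 e0 b7 d0 ff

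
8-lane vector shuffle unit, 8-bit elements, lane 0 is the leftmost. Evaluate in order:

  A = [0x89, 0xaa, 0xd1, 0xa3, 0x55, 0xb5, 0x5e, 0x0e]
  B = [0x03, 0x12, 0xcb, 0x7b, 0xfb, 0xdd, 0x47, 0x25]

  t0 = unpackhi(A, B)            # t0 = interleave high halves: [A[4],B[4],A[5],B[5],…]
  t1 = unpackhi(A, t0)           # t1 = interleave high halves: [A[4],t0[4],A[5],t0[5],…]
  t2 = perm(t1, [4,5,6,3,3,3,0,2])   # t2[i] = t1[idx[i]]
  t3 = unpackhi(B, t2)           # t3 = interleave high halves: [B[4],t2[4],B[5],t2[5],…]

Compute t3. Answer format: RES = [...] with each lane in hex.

RES = [ 0xfb  0x47  0xdd  0x47  0x47  0x55  0x25  0xb5 ]

→ t0 |55|fb|b5|dd|5e|47|0e|25|
→ t1 |55|5e|b5|47|5e|0e|0e|25|
→ t2 |5e|0e|0e|47|47|47|55|b5|
→ t3 |fb|47|dd|47|47|55|25|b5|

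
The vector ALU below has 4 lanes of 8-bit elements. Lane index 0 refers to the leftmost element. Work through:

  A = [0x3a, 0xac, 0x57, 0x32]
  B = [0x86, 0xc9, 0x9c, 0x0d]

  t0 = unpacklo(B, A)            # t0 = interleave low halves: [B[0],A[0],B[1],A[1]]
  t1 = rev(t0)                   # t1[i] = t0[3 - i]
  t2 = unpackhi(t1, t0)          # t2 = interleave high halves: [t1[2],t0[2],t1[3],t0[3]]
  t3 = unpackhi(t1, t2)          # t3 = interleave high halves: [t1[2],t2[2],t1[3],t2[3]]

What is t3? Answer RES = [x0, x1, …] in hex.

RES = [ 0x3a  0x86  0x86  0xac ]

→ t0 |86|3a|c9|ac|
→ t1 |ac|c9|3a|86|
→ t2 |3a|c9|86|ac|
→ t3 |3a|86|86|ac|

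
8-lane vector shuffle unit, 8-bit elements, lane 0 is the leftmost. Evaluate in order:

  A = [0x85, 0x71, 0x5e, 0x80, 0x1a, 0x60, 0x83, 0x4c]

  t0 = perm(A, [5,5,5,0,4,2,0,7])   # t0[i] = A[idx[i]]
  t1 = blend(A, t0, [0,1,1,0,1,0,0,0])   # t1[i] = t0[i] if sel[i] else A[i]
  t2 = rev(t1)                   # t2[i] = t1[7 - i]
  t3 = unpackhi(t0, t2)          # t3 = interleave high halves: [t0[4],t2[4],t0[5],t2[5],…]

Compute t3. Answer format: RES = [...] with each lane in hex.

RES = [ 0x1a  0x80  0x5e  0x60  0x85  0x60  0x4c  0x85 ]

t0 = [0x60, 0x60, 0x60, 0x85, 0x1a, 0x5e, 0x85, 0x4c]
t1 = [0x85, 0x60, 0x60, 0x80, 0x1a, 0x60, 0x83, 0x4c]
t2 = [0x4c, 0x83, 0x60, 0x1a, 0x80, 0x60, 0x60, 0x85]
t3 = [0x1a, 0x80, 0x5e, 0x60, 0x85, 0x60, 0x4c, 0x85]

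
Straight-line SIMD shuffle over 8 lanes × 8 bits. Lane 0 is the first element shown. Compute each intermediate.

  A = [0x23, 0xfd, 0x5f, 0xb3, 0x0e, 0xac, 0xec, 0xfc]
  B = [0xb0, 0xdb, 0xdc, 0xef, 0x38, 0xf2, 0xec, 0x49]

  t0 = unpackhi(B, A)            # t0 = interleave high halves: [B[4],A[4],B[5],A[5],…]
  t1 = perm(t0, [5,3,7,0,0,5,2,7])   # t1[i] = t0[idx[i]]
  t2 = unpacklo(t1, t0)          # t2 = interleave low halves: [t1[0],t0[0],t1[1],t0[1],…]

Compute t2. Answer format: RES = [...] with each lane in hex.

t0 = [0x38, 0x0e, 0xf2, 0xac, 0xec, 0xec, 0x49, 0xfc]
t1 = [0xec, 0xac, 0xfc, 0x38, 0x38, 0xec, 0xf2, 0xfc]
t2 = [0xec, 0x38, 0xac, 0x0e, 0xfc, 0xf2, 0x38, 0xac]

RES = [0xec, 0x38, 0xac, 0x0e, 0xfc, 0xf2, 0x38, 0xac]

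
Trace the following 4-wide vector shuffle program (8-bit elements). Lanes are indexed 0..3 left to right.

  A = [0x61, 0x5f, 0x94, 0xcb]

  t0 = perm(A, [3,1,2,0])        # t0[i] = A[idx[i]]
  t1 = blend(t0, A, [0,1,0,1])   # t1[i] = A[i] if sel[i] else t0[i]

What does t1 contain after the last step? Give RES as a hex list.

  t0: cb 5f 94 61
  t1: cb 5f 94 cb

RES = [ 0xcb  0x5f  0x94  0xcb ]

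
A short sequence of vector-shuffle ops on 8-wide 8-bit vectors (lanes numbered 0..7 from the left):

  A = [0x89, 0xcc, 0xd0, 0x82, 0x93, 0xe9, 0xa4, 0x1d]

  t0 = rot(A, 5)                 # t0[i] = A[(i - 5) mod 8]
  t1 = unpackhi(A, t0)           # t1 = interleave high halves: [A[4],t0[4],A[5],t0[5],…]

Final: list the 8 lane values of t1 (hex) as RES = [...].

→ t0 |82|93|e9|a4|1d|89|cc|d0|
→ t1 |93|1d|e9|89|a4|cc|1d|d0|

RES = [ 0x93  0x1d  0xe9  0x89  0xa4  0xcc  0x1d  0xd0 ]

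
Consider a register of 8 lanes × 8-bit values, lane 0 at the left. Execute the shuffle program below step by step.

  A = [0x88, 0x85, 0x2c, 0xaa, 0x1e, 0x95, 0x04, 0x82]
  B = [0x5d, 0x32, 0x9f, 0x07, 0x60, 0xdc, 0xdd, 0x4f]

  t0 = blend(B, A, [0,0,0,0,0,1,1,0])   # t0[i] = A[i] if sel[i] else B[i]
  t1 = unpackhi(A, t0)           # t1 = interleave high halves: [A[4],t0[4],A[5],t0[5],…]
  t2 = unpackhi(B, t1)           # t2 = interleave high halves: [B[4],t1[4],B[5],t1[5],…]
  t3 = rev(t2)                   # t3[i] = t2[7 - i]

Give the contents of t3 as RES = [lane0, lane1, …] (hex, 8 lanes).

  t0: 5d 32 9f 07 60 95 04 4f
  t1: 1e 60 95 95 04 04 82 4f
  t2: 60 04 dc 04 dd 82 4f 4f
  t3: 4f 4f 82 dd 04 dc 04 60

RES = [ 0x4f  0x4f  0x82  0xdd  0x04  0xdc  0x04  0x60 ]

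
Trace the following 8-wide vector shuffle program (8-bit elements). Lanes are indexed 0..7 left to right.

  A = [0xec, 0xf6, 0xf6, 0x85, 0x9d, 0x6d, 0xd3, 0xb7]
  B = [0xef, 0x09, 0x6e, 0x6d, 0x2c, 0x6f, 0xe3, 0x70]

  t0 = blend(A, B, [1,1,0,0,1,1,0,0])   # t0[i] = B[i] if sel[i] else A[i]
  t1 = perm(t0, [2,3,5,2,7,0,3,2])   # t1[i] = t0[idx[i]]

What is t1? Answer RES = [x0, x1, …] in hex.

  t0: ef 09 f6 85 2c 6f d3 b7
  t1: f6 85 6f f6 b7 ef 85 f6

RES = [0xf6, 0x85, 0x6f, 0xf6, 0xb7, 0xef, 0x85, 0xf6]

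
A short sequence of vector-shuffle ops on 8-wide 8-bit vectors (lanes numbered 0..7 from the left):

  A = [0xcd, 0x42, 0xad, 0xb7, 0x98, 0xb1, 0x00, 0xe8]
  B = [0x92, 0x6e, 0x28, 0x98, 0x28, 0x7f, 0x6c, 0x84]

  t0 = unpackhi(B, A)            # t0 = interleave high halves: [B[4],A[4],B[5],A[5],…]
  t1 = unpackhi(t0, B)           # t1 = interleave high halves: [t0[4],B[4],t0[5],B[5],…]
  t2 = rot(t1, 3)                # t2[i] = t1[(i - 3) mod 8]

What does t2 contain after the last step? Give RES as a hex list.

RES = [0x6c, 0xe8, 0x84, 0x6c, 0x28, 0x00, 0x7f, 0x84]

  t0: 28 98 7f b1 6c 00 84 e8
  t1: 6c 28 00 7f 84 6c e8 84
  t2: 6c e8 84 6c 28 00 7f 84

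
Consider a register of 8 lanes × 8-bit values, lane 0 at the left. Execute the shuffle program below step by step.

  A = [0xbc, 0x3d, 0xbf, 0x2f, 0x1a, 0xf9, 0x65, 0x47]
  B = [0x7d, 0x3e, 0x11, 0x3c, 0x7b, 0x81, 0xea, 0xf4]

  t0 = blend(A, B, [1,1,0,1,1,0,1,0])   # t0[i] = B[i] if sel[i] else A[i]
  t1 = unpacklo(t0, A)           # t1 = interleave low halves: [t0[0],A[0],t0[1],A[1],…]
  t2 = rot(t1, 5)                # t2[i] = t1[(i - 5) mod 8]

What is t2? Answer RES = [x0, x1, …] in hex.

t0 = [0x7d, 0x3e, 0xbf, 0x3c, 0x7b, 0xf9, 0xea, 0x47]
t1 = [0x7d, 0xbc, 0x3e, 0x3d, 0xbf, 0xbf, 0x3c, 0x2f]
t2 = [0x3d, 0xbf, 0xbf, 0x3c, 0x2f, 0x7d, 0xbc, 0x3e]

RES = [0x3d, 0xbf, 0xbf, 0x3c, 0x2f, 0x7d, 0xbc, 0x3e]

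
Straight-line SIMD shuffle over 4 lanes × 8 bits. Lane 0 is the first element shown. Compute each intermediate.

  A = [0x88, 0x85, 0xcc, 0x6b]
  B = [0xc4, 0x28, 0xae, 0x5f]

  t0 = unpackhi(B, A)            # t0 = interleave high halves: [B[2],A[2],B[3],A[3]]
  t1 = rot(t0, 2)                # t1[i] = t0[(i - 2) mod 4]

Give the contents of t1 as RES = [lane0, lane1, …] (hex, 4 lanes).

  t0: ae cc 5f 6b
  t1: 5f 6b ae cc

RES = [0x5f, 0x6b, 0xae, 0xcc]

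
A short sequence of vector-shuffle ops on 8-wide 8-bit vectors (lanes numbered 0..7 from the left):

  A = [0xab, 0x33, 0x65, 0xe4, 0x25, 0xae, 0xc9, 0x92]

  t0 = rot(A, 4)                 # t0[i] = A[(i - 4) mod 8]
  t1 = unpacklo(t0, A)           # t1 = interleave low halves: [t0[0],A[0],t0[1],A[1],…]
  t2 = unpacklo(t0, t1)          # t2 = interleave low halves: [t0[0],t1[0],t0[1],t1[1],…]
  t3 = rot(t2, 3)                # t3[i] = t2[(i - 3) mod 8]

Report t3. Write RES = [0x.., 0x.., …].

RES = [0xae, 0x92, 0x33, 0x25, 0x25, 0xae, 0xab, 0xc9]

→ t0 |25|ae|c9|92|ab|33|65|e4|
→ t1 |25|ab|ae|33|c9|65|92|e4|
→ t2 |25|25|ae|ab|c9|ae|92|33|
→ t3 |ae|92|33|25|25|ae|ab|c9|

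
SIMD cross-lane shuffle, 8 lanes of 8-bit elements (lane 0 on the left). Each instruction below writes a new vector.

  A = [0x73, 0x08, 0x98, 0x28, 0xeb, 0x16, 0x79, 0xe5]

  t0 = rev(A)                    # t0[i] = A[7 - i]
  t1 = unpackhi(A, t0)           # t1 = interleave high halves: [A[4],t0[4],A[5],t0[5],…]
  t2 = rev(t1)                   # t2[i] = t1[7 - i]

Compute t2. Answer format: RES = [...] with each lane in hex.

  t0: e5 79 16 eb 28 98 08 73
  t1: eb 28 16 98 79 08 e5 73
  t2: 73 e5 08 79 98 16 28 eb

RES = [ 0x73  0xe5  0x08  0x79  0x98  0x16  0x28  0xeb ]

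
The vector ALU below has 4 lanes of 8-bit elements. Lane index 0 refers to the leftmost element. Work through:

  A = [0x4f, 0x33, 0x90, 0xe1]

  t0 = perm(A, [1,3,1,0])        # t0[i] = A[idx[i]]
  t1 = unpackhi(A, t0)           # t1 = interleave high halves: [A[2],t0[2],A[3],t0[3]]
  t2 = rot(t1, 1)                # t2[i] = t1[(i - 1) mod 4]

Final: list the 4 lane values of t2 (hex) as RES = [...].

t0 = [0x33, 0xe1, 0x33, 0x4f]
t1 = [0x90, 0x33, 0xe1, 0x4f]
t2 = [0x4f, 0x90, 0x33, 0xe1]

RES = [ 0x4f  0x90  0x33  0xe1 ]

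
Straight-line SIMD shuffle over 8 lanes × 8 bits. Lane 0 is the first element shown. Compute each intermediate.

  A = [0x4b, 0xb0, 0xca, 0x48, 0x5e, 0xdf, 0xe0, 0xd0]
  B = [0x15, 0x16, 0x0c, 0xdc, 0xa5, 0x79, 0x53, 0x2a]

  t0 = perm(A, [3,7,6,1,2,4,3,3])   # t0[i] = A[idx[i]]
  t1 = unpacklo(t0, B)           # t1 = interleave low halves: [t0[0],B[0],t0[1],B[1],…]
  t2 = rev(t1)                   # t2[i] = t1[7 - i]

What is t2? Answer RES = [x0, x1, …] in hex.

RES = [ 0xdc  0xb0  0x0c  0xe0  0x16  0xd0  0x15  0x48 ]

→ t0 |48|d0|e0|b0|ca|5e|48|48|
→ t1 |48|15|d0|16|e0|0c|b0|dc|
→ t2 |dc|b0|0c|e0|16|d0|15|48|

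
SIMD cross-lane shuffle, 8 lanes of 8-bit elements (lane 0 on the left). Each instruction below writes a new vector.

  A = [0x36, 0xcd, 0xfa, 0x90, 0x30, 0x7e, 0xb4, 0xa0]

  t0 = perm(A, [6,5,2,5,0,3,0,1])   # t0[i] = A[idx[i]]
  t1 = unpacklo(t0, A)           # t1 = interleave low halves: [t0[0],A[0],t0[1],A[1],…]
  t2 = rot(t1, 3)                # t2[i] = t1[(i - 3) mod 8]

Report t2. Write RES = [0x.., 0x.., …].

→ t0 |b4|7e|fa|7e|36|90|36|cd|
→ t1 |b4|36|7e|cd|fa|fa|7e|90|
→ t2 |fa|7e|90|b4|36|7e|cd|fa|

RES = [0xfa, 0x7e, 0x90, 0xb4, 0x36, 0x7e, 0xcd, 0xfa]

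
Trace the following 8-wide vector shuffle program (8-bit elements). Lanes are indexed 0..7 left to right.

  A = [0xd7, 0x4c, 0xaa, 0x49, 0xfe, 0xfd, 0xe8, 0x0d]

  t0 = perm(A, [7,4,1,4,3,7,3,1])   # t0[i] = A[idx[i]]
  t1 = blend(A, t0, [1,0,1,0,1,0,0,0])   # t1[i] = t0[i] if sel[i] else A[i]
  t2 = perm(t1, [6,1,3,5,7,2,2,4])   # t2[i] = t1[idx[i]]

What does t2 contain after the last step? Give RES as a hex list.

t0 = [0x0d, 0xfe, 0x4c, 0xfe, 0x49, 0x0d, 0x49, 0x4c]
t1 = [0x0d, 0x4c, 0x4c, 0x49, 0x49, 0xfd, 0xe8, 0x0d]
t2 = [0xe8, 0x4c, 0x49, 0xfd, 0x0d, 0x4c, 0x4c, 0x49]

RES = [ 0xe8  0x4c  0x49  0xfd  0x0d  0x4c  0x4c  0x49 ]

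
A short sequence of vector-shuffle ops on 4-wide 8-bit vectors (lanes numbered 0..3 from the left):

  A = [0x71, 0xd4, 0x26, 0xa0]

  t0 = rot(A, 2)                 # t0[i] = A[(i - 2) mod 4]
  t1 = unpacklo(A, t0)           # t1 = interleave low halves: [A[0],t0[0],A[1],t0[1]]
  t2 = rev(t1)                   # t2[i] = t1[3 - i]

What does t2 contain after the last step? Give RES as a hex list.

  t0: 26 a0 71 d4
  t1: 71 26 d4 a0
  t2: a0 d4 26 71

RES = [0xa0, 0xd4, 0x26, 0x71]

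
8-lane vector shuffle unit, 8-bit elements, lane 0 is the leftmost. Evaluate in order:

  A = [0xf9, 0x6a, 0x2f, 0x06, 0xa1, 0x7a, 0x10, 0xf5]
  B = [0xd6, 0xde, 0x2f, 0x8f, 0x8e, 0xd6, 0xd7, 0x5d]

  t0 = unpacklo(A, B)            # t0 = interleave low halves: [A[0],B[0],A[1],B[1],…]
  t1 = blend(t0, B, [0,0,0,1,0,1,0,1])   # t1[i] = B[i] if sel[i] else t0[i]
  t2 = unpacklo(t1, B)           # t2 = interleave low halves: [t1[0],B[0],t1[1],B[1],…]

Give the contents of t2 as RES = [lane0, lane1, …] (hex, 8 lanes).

RES = [0xf9, 0xd6, 0xd6, 0xde, 0x6a, 0x2f, 0x8f, 0x8f]

→ t0 |f9|d6|6a|de|2f|2f|06|8f|
→ t1 |f9|d6|6a|8f|2f|d6|06|5d|
→ t2 |f9|d6|d6|de|6a|2f|8f|8f|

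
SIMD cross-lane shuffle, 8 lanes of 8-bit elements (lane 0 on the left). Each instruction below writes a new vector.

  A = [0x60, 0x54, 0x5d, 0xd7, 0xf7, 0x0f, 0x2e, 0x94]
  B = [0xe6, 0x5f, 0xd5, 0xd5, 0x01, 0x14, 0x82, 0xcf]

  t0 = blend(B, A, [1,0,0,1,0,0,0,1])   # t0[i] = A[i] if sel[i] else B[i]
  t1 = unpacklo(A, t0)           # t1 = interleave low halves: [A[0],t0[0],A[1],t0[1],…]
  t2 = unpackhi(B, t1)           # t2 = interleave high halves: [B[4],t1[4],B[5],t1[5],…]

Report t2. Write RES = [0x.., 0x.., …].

RES = [0x01, 0x5d, 0x14, 0xd5, 0x82, 0xd7, 0xcf, 0xd7]

  t0: 60 5f d5 d7 01 14 82 94
  t1: 60 60 54 5f 5d d5 d7 d7
  t2: 01 5d 14 d5 82 d7 cf d7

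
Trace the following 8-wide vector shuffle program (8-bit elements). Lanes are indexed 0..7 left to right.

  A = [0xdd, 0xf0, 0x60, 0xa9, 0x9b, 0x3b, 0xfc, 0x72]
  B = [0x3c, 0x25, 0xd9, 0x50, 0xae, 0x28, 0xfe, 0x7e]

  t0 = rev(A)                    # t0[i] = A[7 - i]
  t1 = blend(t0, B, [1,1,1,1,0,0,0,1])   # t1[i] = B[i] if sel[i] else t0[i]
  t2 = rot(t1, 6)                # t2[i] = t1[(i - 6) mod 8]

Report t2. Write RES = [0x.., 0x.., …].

t0 = [0x72, 0xfc, 0x3b, 0x9b, 0xa9, 0x60, 0xf0, 0xdd]
t1 = [0x3c, 0x25, 0xd9, 0x50, 0xa9, 0x60, 0xf0, 0x7e]
t2 = [0xd9, 0x50, 0xa9, 0x60, 0xf0, 0x7e, 0x3c, 0x25]

RES = [ 0xd9  0x50  0xa9  0x60  0xf0  0x7e  0x3c  0x25 ]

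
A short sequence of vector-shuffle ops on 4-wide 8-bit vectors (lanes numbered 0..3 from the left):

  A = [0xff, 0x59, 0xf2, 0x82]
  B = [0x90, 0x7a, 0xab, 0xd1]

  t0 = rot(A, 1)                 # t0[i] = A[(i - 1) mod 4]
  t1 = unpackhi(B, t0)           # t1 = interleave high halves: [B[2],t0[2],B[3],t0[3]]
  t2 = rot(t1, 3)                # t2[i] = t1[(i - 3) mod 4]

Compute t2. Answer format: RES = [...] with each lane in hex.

  t0: 82 ff 59 f2
  t1: ab 59 d1 f2
  t2: 59 d1 f2 ab

RES = [ 0x59  0xd1  0xf2  0xab ]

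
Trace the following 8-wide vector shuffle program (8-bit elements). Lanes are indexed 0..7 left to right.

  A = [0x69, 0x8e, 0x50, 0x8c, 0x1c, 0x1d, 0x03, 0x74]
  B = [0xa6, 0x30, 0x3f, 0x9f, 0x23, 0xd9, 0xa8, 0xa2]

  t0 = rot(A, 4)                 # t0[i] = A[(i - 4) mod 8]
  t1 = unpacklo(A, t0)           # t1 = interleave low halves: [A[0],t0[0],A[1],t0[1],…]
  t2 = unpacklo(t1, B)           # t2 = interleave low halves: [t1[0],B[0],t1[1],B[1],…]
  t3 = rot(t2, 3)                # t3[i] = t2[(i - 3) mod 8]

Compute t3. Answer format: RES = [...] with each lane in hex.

RES = [ 0x3f  0x1d  0x9f  0x69  0xa6  0x1c  0x30  0x8e ]

  t0: 1c 1d 03 74 69 8e 50 8c
  t1: 69 1c 8e 1d 50 03 8c 74
  t2: 69 a6 1c 30 8e 3f 1d 9f
  t3: 3f 1d 9f 69 a6 1c 30 8e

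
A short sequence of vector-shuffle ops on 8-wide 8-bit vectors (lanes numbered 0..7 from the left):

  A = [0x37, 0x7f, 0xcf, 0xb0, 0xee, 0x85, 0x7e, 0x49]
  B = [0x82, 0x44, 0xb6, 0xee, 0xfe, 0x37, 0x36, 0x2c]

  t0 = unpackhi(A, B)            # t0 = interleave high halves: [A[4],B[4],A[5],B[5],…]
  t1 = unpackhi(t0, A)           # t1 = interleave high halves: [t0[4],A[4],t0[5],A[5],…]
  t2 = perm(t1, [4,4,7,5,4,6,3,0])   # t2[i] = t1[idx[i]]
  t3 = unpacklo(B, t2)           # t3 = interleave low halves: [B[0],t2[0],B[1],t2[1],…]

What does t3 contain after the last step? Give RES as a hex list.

RES = [0x82, 0x49, 0x44, 0x49, 0xb6, 0x49, 0xee, 0x7e]

t0 = [0xee, 0xfe, 0x85, 0x37, 0x7e, 0x36, 0x49, 0x2c]
t1 = [0x7e, 0xee, 0x36, 0x85, 0x49, 0x7e, 0x2c, 0x49]
t2 = [0x49, 0x49, 0x49, 0x7e, 0x49, 0x2c, 0x85, 0x7e]
t3 = [0x82, 0x49, 0x44, 0x49, 0xb6, 0x49, 0xee, 0x7e]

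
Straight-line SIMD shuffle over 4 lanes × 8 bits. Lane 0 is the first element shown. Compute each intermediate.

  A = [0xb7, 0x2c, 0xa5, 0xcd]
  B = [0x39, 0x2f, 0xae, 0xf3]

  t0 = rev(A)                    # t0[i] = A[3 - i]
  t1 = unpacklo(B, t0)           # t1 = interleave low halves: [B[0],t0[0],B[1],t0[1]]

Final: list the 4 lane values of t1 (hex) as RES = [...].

RES = [0x39, 0xcd, 0x2f, 0xa5]

  t0: cd a5 2c b7
  t1: 39 cd 2f a5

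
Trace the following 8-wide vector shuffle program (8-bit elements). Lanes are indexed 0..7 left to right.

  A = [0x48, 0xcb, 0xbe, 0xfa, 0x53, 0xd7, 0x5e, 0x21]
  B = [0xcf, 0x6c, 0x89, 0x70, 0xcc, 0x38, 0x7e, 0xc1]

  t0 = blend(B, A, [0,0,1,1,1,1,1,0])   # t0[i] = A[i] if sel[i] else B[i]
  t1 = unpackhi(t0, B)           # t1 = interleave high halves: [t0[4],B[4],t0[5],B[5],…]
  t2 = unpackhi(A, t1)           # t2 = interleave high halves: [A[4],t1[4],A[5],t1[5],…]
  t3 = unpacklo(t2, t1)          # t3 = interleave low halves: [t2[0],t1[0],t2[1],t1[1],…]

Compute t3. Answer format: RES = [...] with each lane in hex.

→ t0 |cf|6c|be|fa|53|d7|5e|c1|
→ t1 |53|cc|d7|38|5e|7e|c1|c1|
→ t2 |53|5e|d7|7e|5e|c1|21|c1|
→ t3 |53|53|5e|cc|d7|d7|7e|38|

RES = [0x53, 0x53, 0x5e, 0xcc, 0xd7, 0xd7, 0x7e, 0x38]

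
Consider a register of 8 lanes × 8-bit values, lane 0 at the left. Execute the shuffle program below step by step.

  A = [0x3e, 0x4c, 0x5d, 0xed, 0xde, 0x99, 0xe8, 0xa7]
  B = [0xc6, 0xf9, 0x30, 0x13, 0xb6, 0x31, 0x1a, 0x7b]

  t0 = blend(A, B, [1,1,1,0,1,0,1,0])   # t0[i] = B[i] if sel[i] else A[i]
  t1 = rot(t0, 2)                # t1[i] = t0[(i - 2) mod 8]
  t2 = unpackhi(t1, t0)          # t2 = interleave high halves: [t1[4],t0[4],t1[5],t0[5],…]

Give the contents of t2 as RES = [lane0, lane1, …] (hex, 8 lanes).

RES = [ 0x30  0xb6  0xed  0x99  0xb6  0x1a  0x99  0xa7 ]

t0 = [0xc6, 0xf9, 0x30, 0xed, 0xb6, 0x99, 0x1a, 0xa7]
t1 = [0x1a, 0xa7, 0xc6, 0xf9, 0x30, 0xed, 0xb6, 0x99]
t2 = [0x30, 0xb6, 0xed, 0x99, 0xb6, 0x1a, 0x99, 0xa7]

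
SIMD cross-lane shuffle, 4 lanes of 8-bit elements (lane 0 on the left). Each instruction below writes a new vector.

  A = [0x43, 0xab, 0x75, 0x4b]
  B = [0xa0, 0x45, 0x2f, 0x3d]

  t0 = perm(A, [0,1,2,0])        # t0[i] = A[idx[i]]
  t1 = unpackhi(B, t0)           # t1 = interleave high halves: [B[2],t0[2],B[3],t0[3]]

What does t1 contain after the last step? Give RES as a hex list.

→ t0 |43|ab|75|43|
→ t1 |2f|75|3d|43|

RES = [ 0x2f  0x75  0x3d  0x43 ]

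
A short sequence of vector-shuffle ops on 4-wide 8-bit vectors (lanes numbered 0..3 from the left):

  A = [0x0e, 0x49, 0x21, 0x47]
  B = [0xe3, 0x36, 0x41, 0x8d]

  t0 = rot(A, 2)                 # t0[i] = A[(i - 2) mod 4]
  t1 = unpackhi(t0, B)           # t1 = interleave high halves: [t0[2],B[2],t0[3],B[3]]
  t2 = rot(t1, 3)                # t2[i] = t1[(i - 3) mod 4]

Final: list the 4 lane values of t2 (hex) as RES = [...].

RES = [0x41, 0x49, 0x8d, 0x0e]

→ t0 |21|47|0e|49|
→ t1 |0e|41|49|8d|
→ t2 |41|49|8d|0e|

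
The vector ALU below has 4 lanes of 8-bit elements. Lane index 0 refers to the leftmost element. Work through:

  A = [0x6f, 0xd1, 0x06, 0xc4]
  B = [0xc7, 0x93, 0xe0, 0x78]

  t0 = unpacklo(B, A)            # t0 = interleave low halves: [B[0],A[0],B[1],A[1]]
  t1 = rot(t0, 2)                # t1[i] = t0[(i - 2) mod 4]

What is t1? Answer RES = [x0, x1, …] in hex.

t0 = [0xc7, 0x6f, 0x93, 0xd1]
t1 = [0x93, 0xd1, 0xc7, 0x6f]

RES = [ 0x93  0xd1  0xc7  0x6f ]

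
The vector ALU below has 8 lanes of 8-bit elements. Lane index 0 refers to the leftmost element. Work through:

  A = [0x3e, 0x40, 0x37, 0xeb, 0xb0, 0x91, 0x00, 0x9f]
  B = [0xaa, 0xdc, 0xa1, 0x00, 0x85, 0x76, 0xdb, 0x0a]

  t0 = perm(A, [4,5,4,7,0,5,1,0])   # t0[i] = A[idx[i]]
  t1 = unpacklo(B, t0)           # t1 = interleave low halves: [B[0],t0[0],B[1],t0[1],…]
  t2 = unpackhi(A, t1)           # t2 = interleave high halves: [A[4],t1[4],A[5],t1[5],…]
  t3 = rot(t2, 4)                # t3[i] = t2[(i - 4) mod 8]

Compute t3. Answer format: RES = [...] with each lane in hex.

RES = [ 0x00  0x00  0x9f  0x9f  0xb0  0xa1  0x91  0xb0 ]

  t0: b0 91 b0 9f 3e 91 40 3e
  t1: aa b0 dc 91 a1 b0 00 9f
  t2: b0 a1 91 b0 00 00 9f 9f
  t3: 00 00 9f 9f b0 a1 91 b0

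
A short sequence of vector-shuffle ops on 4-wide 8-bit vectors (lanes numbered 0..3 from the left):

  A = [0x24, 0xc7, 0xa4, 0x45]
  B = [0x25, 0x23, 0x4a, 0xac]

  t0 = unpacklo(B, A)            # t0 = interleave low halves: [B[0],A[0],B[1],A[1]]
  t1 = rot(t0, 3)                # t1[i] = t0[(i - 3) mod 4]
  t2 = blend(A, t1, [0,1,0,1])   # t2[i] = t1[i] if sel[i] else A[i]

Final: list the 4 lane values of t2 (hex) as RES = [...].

  t0: 25 24 23 c7
  t1: 24 23 c7 25
  t2: 24 23 a4 25

RES = [0x24, 0x23, 0xa4, 0x25]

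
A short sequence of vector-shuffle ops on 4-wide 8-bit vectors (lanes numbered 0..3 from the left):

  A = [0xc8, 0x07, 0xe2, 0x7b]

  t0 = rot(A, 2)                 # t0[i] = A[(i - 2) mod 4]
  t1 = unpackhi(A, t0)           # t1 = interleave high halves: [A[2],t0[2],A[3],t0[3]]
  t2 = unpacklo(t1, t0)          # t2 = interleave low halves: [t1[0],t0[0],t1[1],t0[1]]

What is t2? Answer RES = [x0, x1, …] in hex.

→ t0 |e2|7b|c8|07|
→ t1 |e2|c8|7b|07|
→ t2 |e2|e2|c8|7b|

RES = [ 0xe2  0xe2  0xc8  0x7b ]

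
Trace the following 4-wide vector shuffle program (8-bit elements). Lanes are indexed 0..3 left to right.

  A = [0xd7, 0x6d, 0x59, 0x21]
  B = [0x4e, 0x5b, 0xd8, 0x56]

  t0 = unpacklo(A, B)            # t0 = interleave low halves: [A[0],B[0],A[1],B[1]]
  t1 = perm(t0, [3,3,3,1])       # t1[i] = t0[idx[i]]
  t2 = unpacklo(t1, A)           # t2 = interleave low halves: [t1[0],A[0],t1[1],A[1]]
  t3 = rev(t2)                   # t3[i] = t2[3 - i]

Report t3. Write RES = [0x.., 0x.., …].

RES = [0x6d, 0x5b, 0xd7, 0x5b]

  t0: d7 4e 6d 5b
  t1: 5b 5b 5b 4e
  t2: 5b d7 5b 6d
  t3: 6d 5b d7 5b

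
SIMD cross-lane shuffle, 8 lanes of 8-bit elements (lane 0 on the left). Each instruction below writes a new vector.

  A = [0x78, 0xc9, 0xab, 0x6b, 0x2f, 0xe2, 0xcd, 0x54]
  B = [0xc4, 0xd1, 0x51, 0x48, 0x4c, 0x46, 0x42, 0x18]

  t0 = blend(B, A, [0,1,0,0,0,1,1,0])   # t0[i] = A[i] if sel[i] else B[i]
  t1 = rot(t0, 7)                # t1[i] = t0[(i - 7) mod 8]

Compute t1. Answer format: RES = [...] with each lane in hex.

  t0: c4 c9 51 48 4c e2 cd 18
  t1: c9 51 48 4c e2 cd 18 c4

RES = [0xc9, 0x51, 0x48, 0x4c, 0xe2, 0xcd, 0x18, 0xc4]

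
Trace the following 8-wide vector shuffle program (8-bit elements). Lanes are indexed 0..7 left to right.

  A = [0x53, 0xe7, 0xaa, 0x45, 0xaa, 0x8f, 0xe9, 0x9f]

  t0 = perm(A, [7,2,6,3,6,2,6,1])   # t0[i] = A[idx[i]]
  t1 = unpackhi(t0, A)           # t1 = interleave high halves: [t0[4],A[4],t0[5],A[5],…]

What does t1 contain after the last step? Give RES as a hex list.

  t0: 9f aa e9 45 e9 aa e9 e7
  t1: e9 aa aa 8f e9 e9 e7 9f

RES = [0xe9, 0xaa, 0xaa, 0x8f, 0xe9, 0xe9, 0xe7, 0x9f]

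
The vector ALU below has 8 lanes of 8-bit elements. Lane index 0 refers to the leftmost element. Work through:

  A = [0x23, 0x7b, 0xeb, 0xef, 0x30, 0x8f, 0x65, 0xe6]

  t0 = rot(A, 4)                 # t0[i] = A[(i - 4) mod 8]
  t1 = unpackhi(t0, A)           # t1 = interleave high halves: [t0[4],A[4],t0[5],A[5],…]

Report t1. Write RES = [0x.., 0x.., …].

t0 = [0x30, 0x8f, 0x65, 0xe6, 0x23, 0x7b, 0xeb, 0xef]
t1 = [0x23, 0x30, 0x7b, 0x8f, 0xeb, 0x65, 0xef, 0xe6]

RES = [ 0x23  0x30  0x7b  0x8f  0xeb  0x65  0xef  0xe6 ]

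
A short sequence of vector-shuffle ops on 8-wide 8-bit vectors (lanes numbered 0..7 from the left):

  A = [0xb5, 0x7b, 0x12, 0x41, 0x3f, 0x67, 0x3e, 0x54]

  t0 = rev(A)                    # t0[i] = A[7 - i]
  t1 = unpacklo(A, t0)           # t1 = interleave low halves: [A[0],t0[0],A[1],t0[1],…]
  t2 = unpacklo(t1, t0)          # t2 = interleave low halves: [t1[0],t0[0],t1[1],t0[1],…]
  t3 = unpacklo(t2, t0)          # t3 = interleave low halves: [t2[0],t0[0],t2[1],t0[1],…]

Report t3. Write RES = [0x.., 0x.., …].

t0 = [0x54, 0x3e, 0x67, 0x3f, 0x41, 0x12, 0x7b, 0xb5]
t1 = [0xb5, 0x54, 0x7b, 0x3e, 0x12, 0x67, 0x41, 0x3f]
t2 = [0xb5, 0x54, 0x54, 0x3e, 0x7b, 0x67, 0x3e, 0x3f]
t3 = [0xb5, 0x54, 0x54, 0x3e, 0x54, 0x67, 0x3e, 0x3f]

RES = [0xb5, 0x54, 0x54, 0x3e, 0x54, 0x67, 0x3e, 0x3f]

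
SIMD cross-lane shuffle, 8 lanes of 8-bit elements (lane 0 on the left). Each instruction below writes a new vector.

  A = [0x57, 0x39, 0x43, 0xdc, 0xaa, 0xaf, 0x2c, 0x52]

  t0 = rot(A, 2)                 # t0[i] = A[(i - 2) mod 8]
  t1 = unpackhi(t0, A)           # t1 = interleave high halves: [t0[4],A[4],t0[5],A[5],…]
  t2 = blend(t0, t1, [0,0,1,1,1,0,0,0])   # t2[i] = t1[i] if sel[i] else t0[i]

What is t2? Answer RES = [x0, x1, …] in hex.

→ t0 |2c|52|57|39|43|dc|aa|af|
→ t1 |43|aa|dc|af|aa|2c|af|52|
→ t2 |2c|52|dc|af|aa|dc|aa|af|

RES = [ 0x2c  0x52  0xdc  0xaf  0xaa  0xdc  0xaa  0xaf ]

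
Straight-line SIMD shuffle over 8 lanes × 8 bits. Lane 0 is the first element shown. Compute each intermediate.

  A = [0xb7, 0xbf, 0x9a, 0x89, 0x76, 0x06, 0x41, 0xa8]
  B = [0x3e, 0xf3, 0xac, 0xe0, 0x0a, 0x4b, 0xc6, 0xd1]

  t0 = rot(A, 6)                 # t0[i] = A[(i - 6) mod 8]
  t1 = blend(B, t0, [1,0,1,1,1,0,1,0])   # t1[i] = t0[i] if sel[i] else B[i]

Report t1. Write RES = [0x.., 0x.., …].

  t0: 9a 89 76 06 41 a8 b7 bf
  t1: 9a f3 76 06 41 4b b7 d1

RES = [ 0x9a  0xf3  0x76  0x06  0x41  0x4b  0xb7  0xd1 ]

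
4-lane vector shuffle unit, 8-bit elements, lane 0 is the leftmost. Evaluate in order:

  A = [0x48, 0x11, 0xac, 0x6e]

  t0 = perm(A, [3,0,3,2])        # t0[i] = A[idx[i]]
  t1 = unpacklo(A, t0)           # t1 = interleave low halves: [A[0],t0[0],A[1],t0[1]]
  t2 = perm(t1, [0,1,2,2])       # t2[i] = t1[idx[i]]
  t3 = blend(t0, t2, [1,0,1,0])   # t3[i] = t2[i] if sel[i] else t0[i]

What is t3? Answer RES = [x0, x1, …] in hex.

t0 = [0x6e, 0x48, 0x6e, 0xac]
t1 = [0x48, 0x6e, 0x11, 0x48]
t2 = [0x48, 0x6e, 0x11, 0x11]
t3 = [0x48, 0x48, 0x11, 0xac]

RES = [0x48, 0x48, 0x11, 0xac]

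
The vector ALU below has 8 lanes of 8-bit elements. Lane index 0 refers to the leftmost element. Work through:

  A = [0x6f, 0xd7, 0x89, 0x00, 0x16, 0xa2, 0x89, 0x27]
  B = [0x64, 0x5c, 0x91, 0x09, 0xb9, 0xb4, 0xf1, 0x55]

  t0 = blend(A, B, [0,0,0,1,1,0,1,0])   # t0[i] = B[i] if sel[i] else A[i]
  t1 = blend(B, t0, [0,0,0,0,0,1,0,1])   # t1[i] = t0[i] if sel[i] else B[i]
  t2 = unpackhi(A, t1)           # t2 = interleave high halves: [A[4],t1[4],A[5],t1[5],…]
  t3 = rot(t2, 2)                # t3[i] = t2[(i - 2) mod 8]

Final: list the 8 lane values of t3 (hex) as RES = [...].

RES = [ 0x27  0x27  0x16  0xb9  0xa2  0xa2  0x89  0xf1 ]

t0 = [0x6f, 0xd7, 0x89, 0x09, 0xb9, 0xa2, 0xf1, 0x27]
t1 = [0x64, 0x5c, 0x91, 0x09, 0xb9, 0xa2, 0xf1, 0x27]
t2 = [0x16, 0xb9, 0xa2, 0xa2, 0x89, 0xf1, 0x27, 0x27]
t3 = [0x27, 0x27, 0x16, 0xb9, 0xa2, 0xa2, 0x89, 0xf1]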